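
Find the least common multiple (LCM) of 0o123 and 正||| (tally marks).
Convert 0o123 (octal) → 1×64 + 2×8 + 3 = 83 (decimal)
Convert 正||| (tally marks) → 5 + 3 = 8 (decimal)
Compute lcm(83, 8) = 664
664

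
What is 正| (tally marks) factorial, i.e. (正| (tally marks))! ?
Convert 正| (tally marks) → 5 + 1 = 6 (decimal)
Compute 6! = 720
720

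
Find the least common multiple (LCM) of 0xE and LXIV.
Convert 0xE (hexadecimal) → 14 (decimal)
Convert LXIV (Roman numeral) → 50 + 10 + 4 = 64 (decimal)
Compute lcm(14, 64) = 448
448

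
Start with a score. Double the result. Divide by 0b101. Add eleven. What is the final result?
Convert a score (colloquial) → 20 (decimal)
Start: 20
20 × 2 = 40
Convert 0b101 (binary) → 4 + 1 = 5 (decimal)
40 ÷ 5 = 8
Convert eleven (English words) → 11 (decimal)
8 + 11 = 19
19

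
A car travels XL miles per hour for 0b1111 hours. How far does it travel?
Convert XL (Roman numeral) → 40 (decimal)
Convert 0b1111 (binary) → 8 + 4 + 2 + 1 = 15 (decimal)
Compute 40 × 15 = 600
600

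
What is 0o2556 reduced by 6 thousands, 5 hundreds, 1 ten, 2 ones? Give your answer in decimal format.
Convert 0o2556 (octal) → 2×512 + 5×64 + 5×8 + 6 = 1390 (decimal)
Convert 6 thousands, 5 hundreds, 1 ten, 2 ones (place-value notation) → 6×1000 + 5×100 + 1×10 + 2 = 6512 (decimal)
Compute 1390 - 6512 = -5122
-5122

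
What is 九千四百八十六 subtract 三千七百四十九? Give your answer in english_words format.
Convert 九千四百八十六 (Chinese numeral) → 9×1000 + 4×100 + 8×10 + 6 = 9486 (decimal)
Convert 三千七百四十九 (Chinese numeral) → 3×1000 + 7×100 + 4×10 + 9 = 3749 (decimal)
Compute 9486 - 3749 = 5737
Convert 5737 (decimal) → 5737 = 5×1000 + 7×100 + 37 → five thousand seven hundred thirty-seven (English words)
five thousand seven hundred thirty-seven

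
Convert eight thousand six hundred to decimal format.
Convert eight thousand six hundred (English words) → 8×1000 + 6×100 = 8600 (decimal)
8600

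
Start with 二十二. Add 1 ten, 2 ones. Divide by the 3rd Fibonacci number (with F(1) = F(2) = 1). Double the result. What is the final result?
Convert 二十二 (Chinese numeral) → 2×10 + 2 = 22 (decimal)
Start: 22
Convert 1 ten, 2 ones (place-value notation) → 1×10 + 2 = 12 (decimal)
22 + 12 = 34
Convert the 3rd Fibonacci number (with F(1) = F(2) = 1) (Fibonacci index) → 1, 1, 2 → 2 (decimal)
34 ÷ 2 = 17
17 × 2 = 34
34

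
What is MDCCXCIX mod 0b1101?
Convert MDCCXCIX (Roman numeral) → 1000 + 500 + 100 + 100 + 90 + 9 = 1799 (decimal)
Convert 0b1101 (binary) → 8 + 4 + 1 = 13 (decimal)
Compute 1799 mod 13 = 5
5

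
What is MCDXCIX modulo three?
Convert MCDXCIX (Roman numeral) → 1000 + 400 + 90 + 9 = 1499 (decimal)
Convert three (English words) → 3 (decimal)
Compute 1499 mod 3 = 2
2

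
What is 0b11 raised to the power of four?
Convert 0b11 (binary) → 2 + 1 = 3 (decimal)
Convert four (English words) → 4 (decimal)
Compute 3 ^ 4 = 81
81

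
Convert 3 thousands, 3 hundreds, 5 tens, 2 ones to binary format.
Convert 3 thousands, 3 hundreds, 5 tens, 2 ones (place-value notation) → 3×1000 + 3×100 + 5×10 + 2 = 3352 (decimal)
Convert 3352 (decimal) → 3352 = 2048 + 1024 + 256 + 16 + 8 → 0b110100011000 (binary)
0b110100011000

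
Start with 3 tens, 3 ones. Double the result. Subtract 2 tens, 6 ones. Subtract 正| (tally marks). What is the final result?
Convert 3 tens, 3 ones (place-value notation) → 3×10 + 3 = 33 (decimal)
Start: 33
33 × 2 = 66
Convert 2 tens, 6 ones (place-value notation) → 2×10 + 6 = 26 (decimal)
66 - 26 = 40
Convert 正| (tally marks) → 5 + 1 = 6 (decimal)
40 - 6 = 34
34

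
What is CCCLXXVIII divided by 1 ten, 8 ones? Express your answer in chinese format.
Convert CCCLXXVIII (Roman numeral) → 100 + 100 + 100 + 50 + 10 + 10 + 5 + 1 + 1 + 1 = 378 (decimal)
Convert 1 ten, 8 ones (place-value notation) → 1×10 + 8 = 18 (decimal)
Compute 378 ÷ 18 = 21
Convert 21 (decimal) → 21 = 2×10 + 1 → 二十一 (Chinese numeral)
二十一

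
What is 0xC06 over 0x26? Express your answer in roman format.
Convert 0xC06 (hexadecimal) → 12×256 + 6 = 3078 (decimal)
Convert 0x26 (hexadecimal) → 2×16 + 6 = 38 (decimal)
Compute 3078 ÷ 38 = 81
Convert 81 (decimal) → 81 = 50 + 10 + 10 + 10 + 1 → LXXXI (Roman numeral)
LXXXI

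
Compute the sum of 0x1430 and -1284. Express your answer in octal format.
Convert 0x1430 (hexadecimal) → 1×4096 + 4×256 + 3×16 = 5168 (decimal)
Compute 5168 + -1284 = 3884
Convert 3884 (decimal) → 3884 = 7×512 + 4×64 + 5×8 + 4 → 0o7454 (octal)
0o7454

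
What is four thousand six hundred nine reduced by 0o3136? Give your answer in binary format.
Convert four thousand six hundred nine (English words) → 4×1000 + 6×100 + 9 = 4609 (decimal)
Convert 0o3136 (octal) → 3×512 + 1×64 + 3×8 + 6 = 1630 (decimal)
Compute 4609 - 1630 = 2979
Convert 2979 (decimal) → 2979 = 2048 + 512 + 256 + 128 + 32 + 2 + 1 → 0b101110100011 (binary)
0b101110100011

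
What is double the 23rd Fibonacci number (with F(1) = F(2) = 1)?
The 23rd Fibonacci number (with F(1) = F(2) = 1) = 28657
Compute 28657 × 2 = 57314
57314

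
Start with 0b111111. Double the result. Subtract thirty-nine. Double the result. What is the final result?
Convert 0b111111 (binary) → 32 + 16 + 8 + 4 + 2 + 1 = 63 (decimal)
Start: 63
63 × 2 = 126
Convert thirty-nine (English words) → 39 (decimal)
126 - 39 = 87
87 × 2 = 174
174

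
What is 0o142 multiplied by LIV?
Convert 0o142 (octal) → 1×64 + 4×8 + 2 = 98 (decimal)
Convert LIV (Roman numeral) → 50 + 4 = 54 (decimal)
Compute 98 × 54 = 5292
5292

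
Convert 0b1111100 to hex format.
Convert 0b1111100 (binary) → 64 + 32 + 16 + 8 + 4 = 124 (decimal)
Convert 124 (decimal) → 124 = 7×16 + 12 → 0x7C (hexadecimal)
0x7C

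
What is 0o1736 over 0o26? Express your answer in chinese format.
Convert 0o1736 (octal) → 1×512 + 7×64 + 3×8 + 6 = 990 (decimal)
Convert 0o26 (octal) → 2×8 + 6 = 22 (decimal)
Compute 990 ÷ 22 = 45
Convert 45 (decimal) → 45 = 4×10 + 5 → 四十五 (Chinese numeral)
四十五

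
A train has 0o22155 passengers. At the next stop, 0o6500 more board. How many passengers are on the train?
Convert 0o22155 (octal) → 2×4096 + 2×512 + 1×64 + 5×8 + 5 = 9325 (decimal)
Convert 0o6500 (octal) → 6×512 + 5×64 = 3392 (decimal)
Compute 9325 + 3392 = 12717
12717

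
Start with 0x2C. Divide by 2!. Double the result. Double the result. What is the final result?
Convert 0x2C (hexadecimal) → 2×16 + 12 = 44 (decimal)
Start: 44
Convert 2! (factorial) → 2 (decimal)
44 ÷ 2 = 22
22 × 2 = 44
44 × 2 = 88
88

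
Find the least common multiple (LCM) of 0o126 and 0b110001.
Convert 0o126 (octal) → 1×64 + 2×8 + 6 = 86 (decimal)
Convert 0b110001 (binary) → 32 + 16 + 1 = 49 (decimal)
Compute lcm(86, 49) = 4214
4214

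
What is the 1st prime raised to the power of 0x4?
Convert the 1st prime (prime index) → 2 (decimal)
Convert 0x4 (hexadecimal) → 4 (decimal)
Compute 2 ^ 4 = 16
16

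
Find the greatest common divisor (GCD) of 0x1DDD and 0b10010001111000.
Convert 0x1DDD (hexadecimal) → 1×4096 + 13×256 + 13×16 + 13 = 7645 (decimal)
Convert 0b10010001111000 (binary) → 8192 + 1024 + 64 + 32 + 16 + 8 = 9336 (decimal)
Compute gcd(7645, 9336) = 1
1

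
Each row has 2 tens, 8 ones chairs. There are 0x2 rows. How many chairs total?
Convert 2 tens, 8 ones (place-value notation) → 2×10 + 8 = 28 (decimal)
Convert 0x2 (hexadecimal) → 2 (decimal)
Compute 28 × 2 = 56
56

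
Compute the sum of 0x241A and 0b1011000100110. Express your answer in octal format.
Convert 0x241A (hexadecimal) → 2×4096 + 4×256 + 1×16 + 10 = 9242 (decimal)
Convert 0b1011000100110 (binary) → 4096 + 1024 + 512 + 32 + 4 + 2 = 5670 (decimal)
Compute 9242 + 5670 = 14912
Convert 14912 (decimal) → 14912 = 3×4096 + 5×512 + 1×64 → 0o35100 (octal)
0o35100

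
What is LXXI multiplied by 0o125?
Convert LXXI (Roman numeral) → 50 + 10 + 10 + 1 = 71 (decimal)
Convert 0o125 (octal) → 1×64 + 2×8 + 5 = 85 (decimal)
Compute 71 × 85 = 6035
6035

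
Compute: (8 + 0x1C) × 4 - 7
Convert 0x1C (hexadecimal) → 1×16 + 12 = 28 (decimal)
Expression in decimal: (8 + 28) × 4 - 7
Parentheses first: 8 + 28 = 36
Multiply: 36 × 4 = 144
Subtract: 144 - 7 = 137
137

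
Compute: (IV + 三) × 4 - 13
Convert IV (Roman numeral) → 4 (decimal)
Convert 三 (Chinese numeral) → 3 (decimal)
Expression in decimal: (4 + 3) × 4 - 13
Parentheses first: 4 + 3 = 7
Multiply: 7 × 4 = 28
Subtract: 28 - 13 = 15
15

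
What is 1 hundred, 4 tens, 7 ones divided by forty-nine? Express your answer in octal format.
Convert 1 hundred, 4 tens, 7 ones (place-value notation) → 1×100 + 4×10 + 7 = 147 (decimal)
Convert forty-nine (English words) → 49 (decimal)
Compute 147 ÷ 49 = 3
Convert 3 (decimal) → 0o3 (octal)
0o3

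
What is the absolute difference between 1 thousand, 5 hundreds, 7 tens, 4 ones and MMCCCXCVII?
Convert 1 thousand, 5 hundreds, 7 tens, 4 ones (place-value notation) → 1×1000 + 5×100 + 7×10 + 4 = 1574 (decimal)
Convert MMCCCXCVII (Roman numeral) → 1000 + 1000 + 100 + 100 + 100 + 90 + 5 + 1 + 1 = 2397 (decimal)
Compute |1574 - 2397| = 823
823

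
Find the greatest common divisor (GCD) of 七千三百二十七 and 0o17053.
Convert 七千三百二十七 (Chinese numeral) → 7×1000 + 3×100 + 2×10 + 7 = 7327 (decimal)
Convert 0o17053 (octal) → 1×4096 + 7×512 + 5×8 + 3 = 7723 (decimal)
Compute gcd(7327, 7723) = 1
1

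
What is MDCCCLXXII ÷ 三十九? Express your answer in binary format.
Convert MDCCCLXXII (Roman numeral) → 1000 + 500 + 100 + 100 + 100 + 50 + 10 + 10 + 1 + 1 = 1872 (decimal)
Convert 三十九 (Chinese numeral) → 3×10 + 9 = 39 (decimal)
Compute 1872 ÷ 39 = 48
Convert 48 (decimal) → 48 = 32 + 16 → 0b110000 (binary)
0b110000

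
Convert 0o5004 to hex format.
Convert 0o5004 (octal) → 5×512 + 4 = 2564 (decimal)
Convert 2564 (decimal) → 2564 = 10×256 + 4 → 0xA04 (hexadecimal)
0xA04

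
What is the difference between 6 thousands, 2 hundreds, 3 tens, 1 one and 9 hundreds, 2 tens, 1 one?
Convert 6 thousands, 2 hundreds, 3 tens, 1 one (place-value notation) → 6×1000 + 2×100 + 3×10 + 1 = 6231 (decimal)
Convert 9 hundreds, 2 tens, 1 one (place-value notation) → 9×100 + 2×10 + 1 = 921 (decimal)
Difference: |6231 - 921| = 5310
5310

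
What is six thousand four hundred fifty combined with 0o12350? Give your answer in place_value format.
Convert six thousand four hundred fifty (English words) → 6×1000 + 4×100 + 50 = 6450 (decimal)
Convert 0o12350 (octal) → 1×4096 + 2×512 + 3×64 + 5×8 = 5352 (decimal)
Compute 6450 + 5352 = 11802
Convert 11802 (decimal) → 11802 = 11×1000 + 8×100 + 2 → 11 thousands, 8 hundreds, 2 ones (place-value notation)
11 thousands, 8 hundreds, 2 ones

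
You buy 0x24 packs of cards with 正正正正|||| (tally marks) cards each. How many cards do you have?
Convert 正正正正|||| (tally marks) → 5 + 5 + 5 + 5 + 4 = 24 (decimal)
Convert 0x24 (hexadecimal) → 2×16 + 4 = 36 (decimal)
Compute 24 × 36 = 864
864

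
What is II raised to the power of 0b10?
Convert II (Roman numeral) → 1 + 1 = 2 (decimal)
Convert 0b10 (binary) → 2 (decimal)
Compute 2 ^ 2 = 4
4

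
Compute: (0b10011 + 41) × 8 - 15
Convert 0b10011 (binary) → 16 + 2 + 1 = 19 (decimal)
Expression in decimal: (19 + 41) × 8 - 15
Parentheses first: 19 + 41 = 60
Multiply: 60 × 8 = 480
Subtract: 480 - 15 = 465
465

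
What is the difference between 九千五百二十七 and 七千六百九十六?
Convert 九千五百二十七 (Chinese numeral) → 9×1000 + 5×100 + 2×10 + 7 = 9527 (decimal)
Convert 七千六百九十六 (Chinese numeral) → 7×1000 + 6×100 + 9×10 + 6 = 7696 (decimal)
Difference: |9527 - 7696| = 1831
1831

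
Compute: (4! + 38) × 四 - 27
Convert 4! (factorial) → 24 (decimal)
Convert 四 (Chinese numeral) → 4 (decimal)
Expression in decimal: (24 + 38) × 4 - 27
Parentheses first: 24 + 38 = 62
Multiply: 62 × 4 = 248
Subtract: 248 - 27 = 221
221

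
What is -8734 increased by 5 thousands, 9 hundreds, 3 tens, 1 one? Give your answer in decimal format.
Convert 5 thousands, 9 hundreds, 3 tens, 1 one (place-value notation) → 5×1000 + 9×100 + 3×10 + 1 = 5931 (decimal)
Compute -8734 + 5931 = -2803
-2803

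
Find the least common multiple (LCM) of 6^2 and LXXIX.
Convert 6^2 (power) → 36 (decimal)
Convert LXXIX (Roman numeral) → 50 + 10 + 10 + 9 = 79 (decimal)
Compute lcm(36, 79) = 2844
2844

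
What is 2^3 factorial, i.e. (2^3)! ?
Convert 2^3 (power) → 8 (decimal)
Compute 8! = 40320
40320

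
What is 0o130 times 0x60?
Convert 0o130 (octal) → 1×64 + 3×8 = 88 (decimal)
Convert 0x60 (hexadecimal) → 6×16 = 96 (decimal)
Compute 88 × 96 = 8448
8448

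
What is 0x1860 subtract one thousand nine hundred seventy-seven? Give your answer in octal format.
Convert 0x1860 (hexadecimal) → 1×4096 + 8×256 + 6×16 = 6240 (decimal)
Convert one thousand nine hundred seventy-seven (English words) → 1×1000 + 9×100 + 77 = 1977 (decimal)
Compute 6240 - 1977 = 4263
Convert 4263 (decimal) → 4263 = 1×4096 + 2×64 + 4×8 + 7 → 0o10247 (octal)
0o10247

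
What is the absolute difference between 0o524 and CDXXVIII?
Convert 0o524 (octal) → 5×64 + 2×8 + 4 = 340 (decimal)
Convert CDXXVIII (Roman numeral) → 400 + 10 + 10 + 5 + 1 + 1 + 1 = 428 (decimal)
Compute |340 - 428| = 88
88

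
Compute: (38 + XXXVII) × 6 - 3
Convert XXXVII (Roman numeral) → 10 + 10 + 10 + 5 + 1 + 1 = 37 (decimal)
Expression in decimal: (38 + 37) × 6 - 3
Parentheses first: 38 + 37 = 75
Multiply: 75 × 6 = 450
Subtract: 450 - 3 = 447
447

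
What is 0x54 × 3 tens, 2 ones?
Convert 0x54 (hexadecimal) → 5×16 + 4 = 84 (decimal)
Convert 3 tens, 2 ones (place-value notation) → 3×10 + 2 = 32 (decimal)
Compute 84 × 32 = 2688
2688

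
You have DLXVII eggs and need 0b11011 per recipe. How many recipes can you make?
Convert DLXVII (Roman numeral) → 500 + 50 + 10 + 5 + 1 + 1 = 567 (decimal)
Convert 0b11011 (binary) → 16 + 8 + 2 + 1 = 27 (decimal)
Compute 567 ÷ 27 = 21
21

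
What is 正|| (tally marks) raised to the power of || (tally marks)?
Convert 正|| (tally marks) → 5 + 2 = 7 (decimal)
Convert || (tally marks) → 2 (decimal)
Compute 7 ^ 2 = 49
49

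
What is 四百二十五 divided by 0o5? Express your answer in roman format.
Convert 四百二十五 (Chinese numeral) → 4×100 + 2×10 + 5 = 425 (decimal)
Convert 0o5 (octal) → 5 (decimal)
Compute 425 ÷ 5 = 85
Convert 85 (decimal) → 85 = 50 + 10 + 10 + 10 + 5 → LXXXV (Roman numeral)
LXXXV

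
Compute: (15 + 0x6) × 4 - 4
Convert 0x6 (hexadecimal) → 6 (decimal)
Expression in decimal: (15 + 6) × 4 - 4
Parentheses first: 15 + 6 = 21
Multiply: 21 × 4 = 84
Subtract: 84 - 4 = 80
80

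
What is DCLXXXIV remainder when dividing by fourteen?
Convert DCLXXXIV (Roman numeral) → 500 + 100 + 50 + 10 + 10 + 10 + 4 = 684 (decimal)
Convert fourteen (English words) → 14 (decimal)
Compute 684 mod 14 = 12
12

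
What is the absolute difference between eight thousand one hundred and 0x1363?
Convert eight thousand one hundred (English words) → 8×1000 + 1×100 = 8100 (decimal)
Convert 0x1363 (hexadecimal) → 1×4096 + 3×256 + 6×16 + 3 = 4963 (decimal)
Compute |8100 - 4963| = 3137
3137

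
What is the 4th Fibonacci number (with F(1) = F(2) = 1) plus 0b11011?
The 4th Fibonacci number (with F(1) = F(2) = 1): 1, 1, 2, 3 → 3
Convert 0b11011 (binary) → 16 + 8 + 2 + 1 = 27 (decimal)
Compute 3 + 27 = 30
30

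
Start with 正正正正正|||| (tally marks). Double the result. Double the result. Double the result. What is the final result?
Convert 正正正正正|||| (tally marks) → 5 + 5 + 5 + 5 + 5 + 4 = 29 (decimal)
Start: 29
29 × 2 = 58
58 × 2 = 116
116 × 2 = 232
232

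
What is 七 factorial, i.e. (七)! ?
Convert 七 (Chinese numeral) → 7 (decimal)
Compute 7! = 5040
5040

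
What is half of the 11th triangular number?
The 11th triangular number = 11×12/2 = 66
Compute 66 ÷ 2 = 33
33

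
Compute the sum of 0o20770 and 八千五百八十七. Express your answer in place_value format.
Convert 0o20770 (octal) → 2×4096 + 7×64 + 7×8 = 8696 (decimal)
Convert 八千五百八十七 (Chinese numeral) → 8×1000 + 5×100 + 8×10 + 7 = 8587 (decimal)
Compute 8696 + 8587 = 17283
Convert 17283 (decimal) → 17283 = 17×1000 + 2×100 + 8×10 + 3 → 17 thousands, 2 hundreds, 8 tens, 3 ones (place-value notation)
17 thousands, 2 hundreds, 8 tens, 3 ones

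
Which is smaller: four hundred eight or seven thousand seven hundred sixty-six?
Convert four hundred eight (English words) → 4×100 + 8 = 408 (decimal)
Convert seven thousand seven hundred sixty-six (English words) → 7×1000 + 7×100 + 66 = 7766 (decimal)
Compare 408 vs 7766: smaller = 408
408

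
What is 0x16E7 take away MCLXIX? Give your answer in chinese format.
Convert 0x16E7 (hexadecimal) → 1×4096 + 6×256 + 14×16 + 7 = 5863 (decimal)
Convert MCLXIX (Roman numeral) → 1000 + 100 + 50 + 10 + 9 = 1169 (decimal)
Compute 5863 - 1169 = 4694
Convert 4694 (decimal) → 4694 = 4×1000 + 6×100 + 9×10 + 4 → 四千六百九十四 (Chinese numeral)
四千六百九十四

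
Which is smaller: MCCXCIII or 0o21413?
Convert MCCXCIII (Roman numeral) → 1000 + 100 + 100 + 90 + 1 + 1 + 1 = 1293 (decimal)
Convert 0o21413 (octal) → 2×4096 + 1×512 + 4×64 + 1×8 + 3 = 8971 (decimal)
Compare 1293 vs 8971: smaller = 1293
1293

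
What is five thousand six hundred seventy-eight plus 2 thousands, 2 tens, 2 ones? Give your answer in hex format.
Convert five thousand six hundred seventy-eight (English words) → 5×1000 + 6×100 + 78 = 5678 (decimal)
Convert 2 thousands, 2 tens, 2 ones (place-value notation) → 2×1000 + 2×10 + 2 = 2022 (decimal)
Compute 5678 + 2022 = 7700
Convert 7700 (decimal) → 7700 = 1×4096 + 14×256 + 1×16 + 4 → 0x1E14 (hexadecimal)
0x1E14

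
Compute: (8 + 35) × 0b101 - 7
Convert 0b101 (binary) → 4 + 1 = 5 (decimal)
Expression in decimal: (8 + 35) × 5 - 7
Parentheses first: 8 + 35 = 43
Multiply: 43 × 5 = 215
Subtract: 215 - 7 = 208
208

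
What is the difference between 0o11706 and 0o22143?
Convert 0o11706 (octal) → 1×4096 + 1×512 + 7×64 + 6 = 5062 (decimal)
Convert 0o22143 (octal) → 2×4096 + 2×512 + 1×64 + 4×8 + 3 = 9315 (decimal)
Difference: |5062 - 9315| = 4253
4253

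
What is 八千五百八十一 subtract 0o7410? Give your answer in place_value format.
Convert 八千五百八十一 (Chinese numeral) → 8×1000 + 5×100 + 8×10 + 1 = 8581 (decimal)
Convert 0o7410 (octal) → 7×512 + 4×64 + 1×8 = 3848 (decimal)
Compute 8581 - 3848 = 4733
Convert 4733 (decimal) → 4733 = 4×1000 + 7×100 + 3×10 + 3 → 4 thousands, 7 hundreds, 3 tens, 3 ones (place-value notation)
4 thousands, 7 hundreds, 3 tens, 3 ones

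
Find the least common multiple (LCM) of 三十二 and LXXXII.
Convert 三十二 (Chinese numeral) → 3×10 + 2 = 32 (decimal)
Convert LXXXII (Roman numeral) → 50 + 10 + 10 + 10 + 1 + 1 = 82 (decimal)
Compute lcm(32, 82) = 1312
1312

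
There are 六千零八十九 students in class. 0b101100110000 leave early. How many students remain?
Convert 六千零八十九 (Chinese numeral) → 6×1000 + 8×10 + 9 = 6089 (decimal)
Convert 0b101100110000 (binary) → 2048 + 512 + 256 + 32 + 16 = 2864 (decimal)
Compute 6089 - 2864 = 3225
3225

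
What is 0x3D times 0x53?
Convert 0x3D (hexadecimal) → 3×16 + 13 = 61 (decimal)
Convert 0x53 (hexadecimal) → 5×16 + 3 = 83 (decimal)
Compute 61 × 83 = 5063
5063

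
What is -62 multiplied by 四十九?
Convert 四十九 (Chinese numeral) → 4×10 + 9 = 49 (decimal)
Compute -62 × 49 = -3038
-3038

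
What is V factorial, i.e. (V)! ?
Convert V (Roman numeral) → 5 (decimal)
Compute 5! = 120
120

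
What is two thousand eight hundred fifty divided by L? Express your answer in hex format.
Convert two thousand eight hundred fifty (English words) → 2×1000 + 8×100 + 50 = 2850 (decimal)
Convert L (Roman numeral) → 50 (decimal)
Compute 2850 ÷ 50 = 57
Convert 57 (decimal) → 57 = 3×16 + 9 → 0x39 (hexadecimal)
0x39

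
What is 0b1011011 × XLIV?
Convert 0b1011011 (binary) → 64 + 16 + 8 + 2 + 1 = 91 (decimal)
Convert XLIV (Roman numeral) → 40 + 4 = 44 (decimal)
Compute 91 × 44 = 4004
4004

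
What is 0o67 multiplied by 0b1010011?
Convert 0o67 (octal) → 6×8 + 7 = 55 (decimal)
Convert 0b1010011 (binary) → 64 + 16 + 2 + 1 = 83 (decimal)
Compute 55 × 83 = 4565
4565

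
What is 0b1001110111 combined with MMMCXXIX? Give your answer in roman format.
Convert 0b1001110111 (binary) → 512 + 64 + 32 + 16 + 4 + 2 + 1 = 631 (decimal)
Convert MMMCXXIX (Roman numeral) → 1000 + 1000 + 1000 + 100 + 10 + 10 + 9 = 3129 (decimal)
Compute 631 + 3129 = 3760
Convert 3760 (decimal) → 3760 = 1000 + 1000 + 1000 + 500 + 100 + 100 + 50 + 10 → MMMDCCLX (Roman numeral)
MMMDCCLX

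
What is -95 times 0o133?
Convert 0o133 (octal) → 1×64 + 3×8 + 3 = 91 (decimal)
Compute -95 × 91 = -8645
-8645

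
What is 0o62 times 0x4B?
Convert 0o62 (octal) → 6×8 + 2 = 50 (decimal)
Convert 0x4B (hexadecimal) → 4×16 + 11 = 75 (decimal)
Compute 50 × 75 = 3750
3750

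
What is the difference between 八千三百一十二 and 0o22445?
Convert 八千三百一十二 (Chinese numeral) → 8×1000 + 3×100 + 1×10 + 2 = 8312 (decimal)
Convert 0o22445 (octal) → 2×4096 + 2×512 + 4×64 + 4×8 + 5 = 9509 (decimal)
Difference: |8312 - 9509| = 1197
1197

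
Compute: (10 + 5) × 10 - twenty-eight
Convert twenty-eight (English words) → 28 (decimal)
Expression in decimal: (10 + 5) × 10 - 28
Parentheses first: 10 + 5 = 15
Multiply: 15 × 10 = 150
Subtract: 150 - 28 = 122
122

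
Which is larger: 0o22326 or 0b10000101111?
Convert 0o22326 (octal) → 2×4096 + 2×512 + 3×64 + 2×8 + 6 = 9430 (decimal)
Convert 0b10000101111 (binary) → 1024 + 32 + 8 + 4 + 2 + 1 = 1071 (decimal)
Compare 9430 vs 1071: larger = 9430
9430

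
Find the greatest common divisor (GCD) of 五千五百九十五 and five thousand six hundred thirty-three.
Convert 五千五百九十五 (Chinese numeral) → 5×1000 + 5×100 + 9×10 + 5 = 5595 (decimal)
Convert five thousand six hundred thirty-three (English words) → 5×1000 + 6×100 + 33 = 5633 (decimal)
Compute gcd(5595, 5633) = 1
1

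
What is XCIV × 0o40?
Convert XCIV (Roman numeral) → 90 + 4 = 94 (decimal)
Convert 0o40 (octal) → 4×8 = 32 (decimal)
Compute 94 × 32 = 3008
3008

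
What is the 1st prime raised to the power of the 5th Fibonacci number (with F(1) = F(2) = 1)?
Convert the 1st prime (prime index) → 2 (decimal)
Convert the 5th Fibonacci number (with F(1) = F(2) = 1) (Fibonacci index) → 1, 1, 2, 3, 5 → 5 (decimal)
Compute 2 ^ 5 = 32
32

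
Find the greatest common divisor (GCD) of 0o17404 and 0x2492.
Convert 0o17404 (octal) → 1×4096 + 7×512 + 4×64 + 4 = 7940 (decimal)
Convert 0x2492 (hexadecimal) → 2×4096 + 4×256 + 9×16 + 2 = 9362 (decimal)
Compute gcd(7940, 9362) = 2
2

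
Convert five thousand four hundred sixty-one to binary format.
Convert five thousand four hundred sixty-one (English words) → 5×1000 + 4×100 + 61 = 5461 (decimal)
Convert 5461 (decimal) → 5461 = 4096 + 1024 + 256 + 64 + 16 + 4 + 1 → 0b1010101010101 (binary)
0b1010101010101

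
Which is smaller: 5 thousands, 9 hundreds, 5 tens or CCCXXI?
Convert 5 thousands, 9 hundreds, 5 tens (place-value notation) → 5×1000 + 9×100 + 5×10 = 5950 (decimal)
Convert CCCXXI (Roman numeral) → 100 + 100 + 100 + 10 + 10 + 1 = 321 (decimal)
Compare 5950 vs 321: smaller = 321
321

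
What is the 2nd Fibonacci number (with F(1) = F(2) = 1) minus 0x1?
The 2nd Fibonacci number (with F(1) = F(2) = 1) = 1
Convert 0x1 (hexadecimal) → 1 (decimal)
Compute 1 - 1 = 0
0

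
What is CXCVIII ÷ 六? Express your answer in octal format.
Convert CXCVIII (Roman numeral) → 100 + 90 + 5 + 1 + 1 + 1 = 198 (decimal)
Convert 六 (Chinese numeral) → 6 (decimal)
Compute 198 ÷ 6 = 33
Convert 33 (decimal) → 33 = 4×8 + 1 → 0o41 (octal)
0o41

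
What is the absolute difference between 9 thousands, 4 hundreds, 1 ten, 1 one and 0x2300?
Convert 9 thousands, 4 hundreds, 1 ten, 1 one (place-value notation) → 9×1000 + 4×100 + 1×10 + 1 = 9411 (decimal)
Convert 0x2300 (hexadecimal) → 2×4096 + 3×256 = 8960 (decimal)
Compute |9411 - 8960| = 451
451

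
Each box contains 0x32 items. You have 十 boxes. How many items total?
Convert 0x32 (hexadecimal) → 3×16 + 2 = 50 (decimal)
Convert 十 (Chinese numeral) → 1×10 = 10 (decimal)
Compute 50 × 10 = 500
500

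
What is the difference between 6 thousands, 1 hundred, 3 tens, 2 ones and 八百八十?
Convert 6 thousands, 1 hundred, 3 tens, 2 ones (place-value notation) → 6×1000 + 1×100 + 3×10 + 2 = 6132 (decimal)
Convert 八百八十 (Chinese numeral) → 8×100 + 8×10 = 880 (decimal)
Difference: |6132 - 880| = 5252
5252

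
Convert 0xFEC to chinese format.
Convert 0xFEC (hexadecimal) → 15×256 + 14×16 + 12 = 4076 (decimal)
Convert 4076 (decimal) → 4076 = 4×1000 + 7×10 + 6 → 四千零七十六 (Chinese numeral)
四千零七十六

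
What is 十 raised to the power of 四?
Convert 十 (Chinese numeral) → 1×10 = 10 (decimal)
Convert 四 (Chinese numeral) → 4 (decimal)
Compute 10 ^ 4 = 10000
10000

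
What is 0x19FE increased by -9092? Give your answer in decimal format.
Convert 0x19FE (hexadecimal) → 1×4096 + 9×256 + 15×16 + 14 = 6654 (decimal)
Compute 6654 + -9092 = -2438
-2438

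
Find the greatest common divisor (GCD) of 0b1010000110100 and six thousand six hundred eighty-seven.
Convert 0b1010000110100 (binary) → 4096 + 1024 + 32 + 16 + 4 = 5172 (decimal)
Convert six thousand six hundred eighty-seven (English words) → 6×1000 + 6×100 + 87 = 6687 (decimal)
Compute gcd(5172, 6687) = 3
3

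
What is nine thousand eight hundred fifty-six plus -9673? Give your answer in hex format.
Convert nine thousand eight hundred fifty-six (English words) → 9×1000 + 8×100 + 56 = 9856 (decimal)
Compute 9856 + -9673 = 183
Convert 183 (decimal) → 183 = 11×16 + 7 → 0xB7 (hexadecimal)
0xB7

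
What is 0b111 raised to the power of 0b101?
Convert 0b111 (binary) → 4 + 2 + 1 = 7 (decimal)
Convert 0b101 (binary) → 4 + 1 = 5 (decimal)
Compute 7 ^ 5 = 16807
16807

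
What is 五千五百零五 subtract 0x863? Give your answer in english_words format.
Convert 五千五百零五 (Chinese numeral) → 5×1000 + 5×100 + 5 = 5505 (decimal)
Convert 0x863 (hexadecimal) → 8×256 + 6×16 + 3 = 2147 (decimal)
Compute 5505 - 2147 = 3358
Convert 3358 (decimal) → 3358 = 3×1000 + 3×100 + 58 → three thousand three hundred fifty-eight (English words)
three thousand three hundred fifty-eight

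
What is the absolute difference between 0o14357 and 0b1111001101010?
Convert 0o14357 (octal) → 1×4096 + 4×512 + 3×64 + 5×8 + 7 = 6383 (decimal)
Convert 0b1111001101010 (binary) → 4096 + 2048 + 1024 + 512 + 64 + 32 + 8 + 2 = 7786 (decimal)
Compute |6383 - 7786| = 1403
1403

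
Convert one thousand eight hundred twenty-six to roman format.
Convert one thousand eight hundred twenty-six (English words) → 1×1000 + 8×100 + 26 = 1826 (decimal)
Convert 1826 (decimal) → 1826 = 1000 + 500 + 100 + 100 + 100 + 10 + 10 + 5 + 1 → MDCCCXXVI (Roman numeral)
MDCCCXXVI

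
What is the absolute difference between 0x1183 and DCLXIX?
Convert 0x1183 (hexadecimal) → 1×4096 + 1×256 + 8×16 + 3 = 4483 (decimal)
Convert DCLXIX (Roman numeral) → 500 + 100 + 50 + 10 + 9 = 669 (decimal)
Compute |4483 - 669| = 3814
3814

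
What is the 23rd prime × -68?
Convert the 23rd prime (prime index) → 83 (decimal)
Compute 83 × -68 = -5644
-5644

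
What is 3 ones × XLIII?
Convert 3 ones (place-value notation) → 3 (decimal)
Convert XLIII (Roman numeral) → 40 + 1 + 1 + 1 = 43 (decimal)
Compute 3 × 43 = 129
129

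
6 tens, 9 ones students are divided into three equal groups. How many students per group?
Convert 6 tens, 9 ones (place-value notation) → 6×10 + 9 = 69 (decimal)
Convert three (English words) → 3 (decimal)
Compute 69 ÷ 3 = 23
23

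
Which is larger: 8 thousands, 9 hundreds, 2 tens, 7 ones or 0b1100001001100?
Convert 8 thousands, 9 hundreds, 2 tens, 7 ones (place-value notation) → 8×1000 + 9×100 + 2×10 + 7 = 8927 (decimal)
Convert 0b1100001001100 (binary) → 4096 + 2048 + 64 + 8 + 4 = 6220 (decimal)
Compare 8927 vs 6220: larger = 8927
8927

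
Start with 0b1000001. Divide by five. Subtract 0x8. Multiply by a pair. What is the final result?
Convert 0b1000001 (binary) → 64 + 1 = 65 (decimal)
Start: 65
Convert five (English words) → 5 (decimal)
65 ÷ 5 = 13
Convert 0x8 (hexadecimal) → 8 (decimal)
13 - 8 = 5
Convert a pair (colloquial) → 2 (decimal)
5 × 2 = 10
10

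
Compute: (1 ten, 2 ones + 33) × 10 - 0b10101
Convert 1 ten, 2 ones (place-value notation) → 1×10 + 2 = 12 (decimal)
Convert 0b10101 (binary) → 16 + 4 + 1 = 21 (decimal)
Expression in decimal: (12 + 33) × 10 - 21
Parentheses first: 12 + 33 = 45
Multiply: 45 × 10 = 450
Subtract: 450 - 21 = 429
429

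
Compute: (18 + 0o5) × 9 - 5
Convert 0o5 (octal) → 5 (decimal)
Expression in decimal: (18 + 5) × 9 - 5
Parentheses first: 18 + 5 = 23
Multiply: 23 × 9 = 207
Subtract: 207 - 5 = 202
202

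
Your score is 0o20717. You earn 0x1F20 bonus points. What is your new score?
Convert 0o20717 (octal) → 2×4096 + 7×64 + 1×8 + 7 = 8655 (decimal)
Convert 0x1F20 (hexadecimal) → 1×4096 + 15×256 + 2×16 = 7968 (decimal)
Compute 8655 + 7968 = 16623
16623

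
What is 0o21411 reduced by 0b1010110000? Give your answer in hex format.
Convert 0o21411 (octal) → 2×4096 + 1×512 + 4×64 + 1×8 + 1 = 8969 (decimal)
Convert 0b1010110000 (binary) → 512 + 128 + 32 + 16 = 688 (decimal)
Compute 8969 - 688 = 8281
Convert 8281 (decimal) → 8281 = 2×4096 + 5×16 + 9 → 0x2059 (hexadecimal)
0x2059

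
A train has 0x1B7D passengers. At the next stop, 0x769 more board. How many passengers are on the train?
Convert 0x1B7D (hexadecimal) → 1×4096 + 11×256 + 7×16 + 13 = 7037 (decimal)
Convert 0x769 (hexadecimal) → 7×256 + 6×16 + 9 = 1897 (decimal)
Compute 7037 + 1897 = 8934
8934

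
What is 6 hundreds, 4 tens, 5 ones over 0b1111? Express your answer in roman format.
Convert 6 hundreds, 4 tens, 5 ones (place-value notation) → 6×100 + 4×10 + 5 = 645 (decimal)
Convert 0b1111 (binary) → 8 + 4 + 2 + 1 = 15 (decimal)
Compute 645 ÷ 15 = 43
Convert 43 (decimal) → 43 = 40 + 1 + 1 + 1 → XLIII (Roman numeral)
XLIII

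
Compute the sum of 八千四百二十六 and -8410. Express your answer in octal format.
Convert 八千四百二十六 (Chinese numeral) → 8×1000 + 4×100 + 2×10 + 6 = 8426 (decimal)
Compute 8426 + -8410 = 16
Convert 16 (decimal) → 16 = 2×8 → 0o20 (octal)
0o20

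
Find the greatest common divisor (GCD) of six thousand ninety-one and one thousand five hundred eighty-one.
Convert six thousand ninety-one (English words) → 6×1000 + 91 = 6091 (decimal)
Convert one thousand five hundred eighty-one (English words) → 1×1000 + 5×100 + 81 = 1581 (decimal)
Compute gcd(6091, 1581) = 1
1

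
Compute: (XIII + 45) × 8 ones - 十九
Convert XIII (Roman numeral) → 10 + 1 + 1 + 1 = 13 (decimal)
Convert 8 ones (place-value notation) → 8 (decimal)
Convert 十九 (Chinese numeral) → 1×10 + 9 = 19 (decimal)
Expression in decimal: (13 + 45) × 8 - 19
Parentheses first: 13 + 45 = 58
Multiply: 58 × 8 = 464
Subtract: 464 - 19 = 445
445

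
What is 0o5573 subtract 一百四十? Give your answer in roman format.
Convert 0o5573 (octal) → 5×512 + 5×64 + 7×8 + 3 = 2939 (decimal)
Convert 一百四十 (Chinese numeral) → 1×100 + 4×10 = 140 (decimal)
Compute 2939 - 140 = 2799
Convert 2799 (decimal) → 2799 = 1000 + 1000 + 500 + 100 + 100 + 90 + 9 → MMDCCXCIX (Roman numeral)
MMDCCXCIX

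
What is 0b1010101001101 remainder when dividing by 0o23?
Convert 0b1010101001101 (binary) → 4096 + 1024 + 256 + 64 + 8 + 4 + 1 = 5453 (decimal)
Convert 0o23 (octal) → 2×8 + 3 = 19 (decimal)
Compute 5453 mod 19 = 0
0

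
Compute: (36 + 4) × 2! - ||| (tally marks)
Convert 2! (factorial) → 2 (decimal)
Convert ||| (tally marks) → 3 (decimal)
Expression in decimal: (36 + 4) × 2 - 3
Parentheses first: 36 + 4 = 40
Multiply: 40 × 2 = 80
Subtract: 80 - 3 = 77
77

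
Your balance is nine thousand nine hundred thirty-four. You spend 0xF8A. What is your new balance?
Convert nine thousand nine hundred thirty-four (English words) → 9×1000 + 9×100 + 34 = 9934 (decimal)
Convert 0xF8A (hexadecimal) → 15×256 + 8×16 + 10 = 3978 (decimal)
Compute 9934 - 3978 = 5956
5956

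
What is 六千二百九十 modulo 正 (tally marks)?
Convert 六千二百九十 (Chinese numeral) → 6×1000 + 2×100 + 9×10 = 6290 (decimal)
Convert 正 (tally marks) → 5 (decimal)
Compute 6290 mod 5 = 0
0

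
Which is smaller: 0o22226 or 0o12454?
Convert 0o22226 (octal) → 2×4096 + 2×512 + 2×64 + 2×8 + 6 = 9366 (decimal)
Convert 0o12454 (octal) → 1×4096 + 2×512 + 4×64 + 5×8 + 4 = 5420 (decimal)
Compare 9366 vs 5420: smaller = 5420
5420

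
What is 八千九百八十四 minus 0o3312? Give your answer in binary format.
Convert 八千九百八十四 (Chinese numeral) → 8×1000 + 9×100 + 8×10 + 4 = 8984 (decimal)
Convert 0o3312 (octal) → 3×512 + 3×64 + 1×8 + 2 = 1738 (decimal)
Compute 8984 - 1738 = 7246
Convert 7246 (decimal) → 7246 = 4096 + 2048 + 1024 + 64 + 8 + 4 + 2 → 0b1110001001110 (binary)
0b1110001001110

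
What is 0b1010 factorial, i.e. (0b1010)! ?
Convert 0b1010 (binary) → 8 + 2 = 10 (decimal)
Compute 10! = 3628800
3628800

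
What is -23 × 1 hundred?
Convert 1 hundred (place-value notation) → 1×100 = 100 (decimal)
Compute -23 × 100 = -2300
-2300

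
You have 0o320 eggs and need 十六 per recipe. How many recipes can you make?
Convert 0o320 (octal) → 3×64 + 2×8 = 208 (decimal)
Convert 十六 (Chinese numeral) → 1×10 + 6 = 16 (decimal)
Compute 208 ÷ 16 = 13
13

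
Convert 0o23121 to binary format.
Convert 0o23121 (octal) → 2×4096 + 3×512 + 1×64 + 2×8 + 1 = 9809 (decimal)
Convert 9809 (decimal) → 9809 = 8192 + 1024 + 512 + 64 + 16 + 1 → 0b10011001010001 (binary)
0b10011001010001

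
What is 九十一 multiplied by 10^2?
Convert 九十一 (Chinese numeral) → 9×10 + 1 = 91 (decimal)
Convert 10^2 (power) → 100 (decimal)
Compute 91 × 100 = 9100
9100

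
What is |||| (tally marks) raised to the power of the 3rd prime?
Convert |||| (tally marks) → 4 (decimal)
Convert the 3rd prime (prime index) → 5 (decimal)
Compute 4 ^ 5 = 1024
1024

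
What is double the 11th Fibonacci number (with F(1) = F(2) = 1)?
The 11th Fibonacci number (with F(1) = F(2) = 1): 1, 1, 2, 3, 5, 8, 13, 21, 34, 55, 89 → 89
Compute 89 × 2 = 178
178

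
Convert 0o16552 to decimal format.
Convert 0o16552 (octal) → 1×4096 + 6×512 + 5×64 + 5×8 + 2 = 7530 (decimal)
7530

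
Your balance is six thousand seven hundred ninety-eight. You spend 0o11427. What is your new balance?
Convert six thousand seven hundred ninety-eight (English words) → 6×1000 + 7×100 + 98 = 6798 (decimal)
Convert 0o11427 (octal) → 1×4096 + 1×512 + 4×64 + 2×8 + 7 = 4887 (decimal)
Compute 6798 - 4887 = 1911
1911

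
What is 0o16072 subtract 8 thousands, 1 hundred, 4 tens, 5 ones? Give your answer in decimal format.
Convert 0o16072 (octal) → 1×4096 + 6×512 + 7×8 + 2 = 7226 (decimal)
Convert 8 thousands, 1 hundred, 4 tens, 5 ones (place-value notation) → 8×1000 + 1×100 + 4×10 + 5 = 8145 (decimal)
Compute 7226 - 8145 = -919
-919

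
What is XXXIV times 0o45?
Convert XXXIV (Roman numeral) → 10 + 10 + 10 + 4 = 34 (decimal)
Convert 0o45 (octal) → 4×8 + 5 = 37 (decimal)
Compute 34 × 37 = 1258
1258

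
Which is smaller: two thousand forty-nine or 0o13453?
Convert two thousand forty-nine (English words) → 2×1000 + 49 = 2049 (decimal)
Convert 0o13453 (octal) → 1×4096 + 3×512 + 4×64 + 5×8 + 3 = 5931 (decimal)
Compare 2049 vs 5931: smaller = 2049
2049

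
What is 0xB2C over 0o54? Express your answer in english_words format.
Convert 0xB2C (hexadecimal) → 11×256 + 2×16 + 12 = 2860 (decimal)
Convert 0o54 (octal) → 5×8 + 4 = 44 (decimal)
Compute 2860 ÷ 44 = 65
Convert 65 (decimal) → sixty-five (English words)
sixty-five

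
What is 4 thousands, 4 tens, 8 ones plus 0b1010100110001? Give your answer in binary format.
Convert 4 thousands, 4 tens, 8 ones (place-value notation) → 4×1000 + 4×10 + 8 = 4048 (decimal)
Convert 0b1010100110001 (binary) → 4096 + 1024 + 256 + 32 + 16 + 1 = 5425 (decimal)
Compute 4048 + 5425 = 9473
Convert 9473 (decimal) → 9473 = 8192 + 1024 + 256 + 1 → 0b10010100000001 (binary)
0b10010100000001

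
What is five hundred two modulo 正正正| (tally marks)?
Convert five hundred two (English words) → 5×100 + 2 = 502 (decimal)
Convert 正正正| (tally marks) → 5 + 5 + 5 + 1 = 16 (decimal)
Compute 502 mod 16 = 6
6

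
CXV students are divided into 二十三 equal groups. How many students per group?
Convert CXV (Roman numeral) → 100 + 10 + 5 = 115 (decimal)
Convert 二十三 (Chinese numeral) → 2×10 + 3 = 23 (decimal)
Compute 115 ÷ 23 = 5
5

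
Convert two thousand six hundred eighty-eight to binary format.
Convert two thousand six hundred eighty-eight (English words) → 2×1000 + 6×100 + 88 = 2688 (decimal)
Convert 2688 (decimal) → 2688 = 2048 + 512 + 128 → 0b101010000000 (binary)
0b101010000000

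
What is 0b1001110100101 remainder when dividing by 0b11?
Convert 0b1001110100101 (binary) → 4096 + 512 + 256 + 128 + 32 + 4 + 1 = 5029 (decimal)
Convert 0b11 (binary) → 2 + 1 = 3 (decimal)
Compute 5029 mod 3 = 1
1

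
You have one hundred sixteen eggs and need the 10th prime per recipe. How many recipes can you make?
Convert one hundred sixteen (English words) → 1×100 + 16 = 116 (decimal)
Convert the 10th prime (prime index) → 29 (decimal)
Compute 116 ÷ 29 = 4
4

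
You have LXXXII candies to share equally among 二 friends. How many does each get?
Convert LXXXII (Roman numeral) → 50 + 10 + 10 + 10 + 1 + 1 = 82 (decimal)
Convert 二 (Chinese numeral) → 2 (decimal)
Compute 82 ÷ 2 = 41
41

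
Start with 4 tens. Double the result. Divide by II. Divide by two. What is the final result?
Convert 4 tens (place-value notation) → 4×10 = 40 (decimal)
Start: 40
40 × 2 = 80
Convert II (Roman numeral) → 1 + 1 = 2 (decimal)
80 ÷ 2 = 40
Convert two (English words) → 2 (decimal)
40 ÷ 2 = 20
20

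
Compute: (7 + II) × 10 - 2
Convert II (Roman numeral) → 1 + 1 = 2 (decimal)
Expression in decimal: (7 + 2) × 10 - 2
Parentheses first: 7 + 2 = 9
Multiply: 9 × 10 = 90
Subtract: 90 - 2 = 88
88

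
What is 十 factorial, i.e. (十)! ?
Convert 十 (Chinese numeral) → 1×10 = 10 (decimal)
Compute 10! = 3628800
3628800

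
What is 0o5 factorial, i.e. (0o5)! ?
Convert 0o5 (octal) → 5 (decimal)
Compute 5! = 120
120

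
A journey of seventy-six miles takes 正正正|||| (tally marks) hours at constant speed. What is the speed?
Convert seventy-six (English words) → 76 (decimal)
Convert 正正正|||| (tally marks) → 5 + 5 + 5 + 4 = 19 (decimal)
Compute 76 ÷ 19 = 4
4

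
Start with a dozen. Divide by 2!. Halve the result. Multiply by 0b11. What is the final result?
Convert a dozen (colloquial) → 12 (decimal)
Start: 12
Convert 2! (factorial) → 2 (decimal)
12 ÷ 2 = 6
6 ÷ 2 = 3
Convert 0b11 (binary) → 2 + 1 = 3 (decimal)
3 × 3 = 9
9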